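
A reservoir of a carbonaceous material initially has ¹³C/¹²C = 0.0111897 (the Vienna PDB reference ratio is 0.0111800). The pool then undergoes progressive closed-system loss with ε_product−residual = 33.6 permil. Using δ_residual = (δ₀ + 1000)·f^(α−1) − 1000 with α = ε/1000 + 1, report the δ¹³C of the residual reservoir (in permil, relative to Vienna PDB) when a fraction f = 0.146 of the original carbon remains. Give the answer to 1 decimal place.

δ₀ = (0.0111897/0.0111800 − 1)×1000 = (1.000868 − 1)×1000 = 0.868 permil
α − 1 = ε/1000 = 0.0336
f^(α−1) = 0.146^(0.0336) = 0.937394
δ_res = (0.868 + 1000) × 0.937394 − 1000 = 938.207 − 1000 = -61.79 permil

-61.8 permil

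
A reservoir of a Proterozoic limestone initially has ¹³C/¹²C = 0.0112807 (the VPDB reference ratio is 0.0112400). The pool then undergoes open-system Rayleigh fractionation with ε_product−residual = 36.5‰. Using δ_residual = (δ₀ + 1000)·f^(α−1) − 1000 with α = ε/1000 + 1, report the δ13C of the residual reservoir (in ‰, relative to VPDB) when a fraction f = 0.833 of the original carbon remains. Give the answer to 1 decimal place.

-3.1‰

δ₀ = (0.0112807/0.0112400 − 1)×1000 = (1.003621 − 1)×1000 = 3.621‰
α − 1 = ε/1000 = 0.0365
f^(α−1) = 0.833^(0.0365) = 0.993353
δ_res = (3.621 + 1000) × 0.993353 − 1000 = 996.950 − 1000 = -3.05‰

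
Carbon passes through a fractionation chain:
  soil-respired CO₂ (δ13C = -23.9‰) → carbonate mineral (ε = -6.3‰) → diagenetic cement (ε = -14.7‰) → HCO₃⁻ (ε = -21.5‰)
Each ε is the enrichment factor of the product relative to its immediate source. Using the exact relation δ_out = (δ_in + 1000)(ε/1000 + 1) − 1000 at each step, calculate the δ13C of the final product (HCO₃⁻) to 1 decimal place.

-64.9‰

step 1: δ = (-23.90 + 1000)·(-6.3/1000 + 1) − 1000 = -30.05‰
step 2: δ = (-30.05 + 1000)·(-14.7/1000 + 1) − 1000 = -44.31‰
step 3: δ = (-44.31 + 1000)·(-21.5/1000 + 1) − 1000 = -64.86‰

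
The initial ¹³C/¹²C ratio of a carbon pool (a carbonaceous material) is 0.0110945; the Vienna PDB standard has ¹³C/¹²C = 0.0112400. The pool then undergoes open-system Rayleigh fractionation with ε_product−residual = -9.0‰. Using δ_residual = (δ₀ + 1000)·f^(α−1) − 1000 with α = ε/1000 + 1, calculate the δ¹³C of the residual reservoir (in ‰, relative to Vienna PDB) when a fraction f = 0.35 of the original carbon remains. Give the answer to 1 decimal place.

δ₀ = (0.0110945/0.0112400 − 1)×1000 = (0.987055 − 1)×1000 = -12.945‰
α − 1 = ε/1000 = -0.0090
f^(α−1) = 0.35^(-0.0090) = 1.009493
δ_res = (-12.945 + 1000) × 1.009493 − 1000 = 996.425 − 1000 = -3.57‰

-3.6‰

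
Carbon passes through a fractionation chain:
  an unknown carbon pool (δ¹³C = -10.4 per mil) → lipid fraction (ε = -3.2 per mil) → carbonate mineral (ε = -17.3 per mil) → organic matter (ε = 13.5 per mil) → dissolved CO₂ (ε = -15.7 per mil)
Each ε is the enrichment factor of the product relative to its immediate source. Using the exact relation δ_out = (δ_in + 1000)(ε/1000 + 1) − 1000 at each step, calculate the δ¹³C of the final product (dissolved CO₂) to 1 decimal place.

-33.0 per mil

step 1: δ = (-10.40 + 1000)·(-3.2/1000 + 1) − 1000 = -13.57 per mil
step 2: δ = (-13.57 + 1000)·(-17.3/1000 + 1) − 1000 = -30.63 per mil
step 3: δ = (-30.63 + 1000)·(13.5/1000 + 1) − 1000 = -17.55 per mil
step 4: δ = (-17.55 + 1000)·(-15.7/1000 + 1) − 1000 = -32.97 per mil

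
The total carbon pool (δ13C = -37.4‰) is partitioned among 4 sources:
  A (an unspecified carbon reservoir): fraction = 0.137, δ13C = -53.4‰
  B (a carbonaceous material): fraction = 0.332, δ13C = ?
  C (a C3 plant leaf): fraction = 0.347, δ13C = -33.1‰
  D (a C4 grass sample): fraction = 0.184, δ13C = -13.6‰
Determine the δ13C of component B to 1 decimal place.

Isotope mass balance: δ_bulk = Σ fᵢ·δᵢ.
-37.4 = 0.137×(-53.4) + 0.332×δ_B + 0.347×(-33.1) + 0.184×(-13.6)
0.332·δ_B = -37.4 − (-21.304) = -16.096
δ_B = -16.096 / 0.332 = -48.48‰

-48.5‰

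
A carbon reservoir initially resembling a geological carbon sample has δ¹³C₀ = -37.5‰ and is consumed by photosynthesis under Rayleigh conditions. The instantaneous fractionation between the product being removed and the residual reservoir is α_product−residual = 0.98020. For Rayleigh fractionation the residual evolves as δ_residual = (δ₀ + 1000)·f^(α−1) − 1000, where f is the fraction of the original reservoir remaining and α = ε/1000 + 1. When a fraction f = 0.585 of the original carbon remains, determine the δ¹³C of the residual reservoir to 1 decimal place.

Rayleigh residual: δ_res = (δ₀ + 1000)·f^(α−1) − 1000
α − 1 = -0.01980
f^(α−1) = 0.585^(-0.01980) = 1.010672
δ_res = (-37.5 + 1000) × 1.010672 − 1000 = 972.772 − 1000 = -27.23‰

-27.2‰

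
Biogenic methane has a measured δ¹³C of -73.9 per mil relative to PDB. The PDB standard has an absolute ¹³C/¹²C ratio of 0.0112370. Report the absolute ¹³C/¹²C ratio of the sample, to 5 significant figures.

0.010407

R_sample = R_standard × (δ¹³C/1000 + 1)
R_sample = 0.0112370 × (-73.9/1000 + 1) = 0.0112370 × 0.926100
R_sample = 0.0104066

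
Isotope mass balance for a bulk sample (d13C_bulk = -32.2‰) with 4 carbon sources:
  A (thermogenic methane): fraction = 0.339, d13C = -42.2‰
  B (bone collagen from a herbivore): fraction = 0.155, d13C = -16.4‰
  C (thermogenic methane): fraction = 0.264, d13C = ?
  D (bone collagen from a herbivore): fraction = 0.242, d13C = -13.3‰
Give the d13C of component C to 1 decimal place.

Isotope mass balance: δ_bulk = Σ fᵢ·δᵢ.
-32.2 = 0.339×(-42.2) + 0.155×(-16.4) + 0.264×δ_C + 0.242×(-13.3)
0.264·δ_C = -32.2 − (-20.066) = -12.134
δ_C = -12.134 / 0.264 = -45.96‰

-46.0‰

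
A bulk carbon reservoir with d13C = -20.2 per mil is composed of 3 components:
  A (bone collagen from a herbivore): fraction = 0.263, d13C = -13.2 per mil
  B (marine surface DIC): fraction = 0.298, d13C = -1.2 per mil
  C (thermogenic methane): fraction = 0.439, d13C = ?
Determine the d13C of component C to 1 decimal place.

Isotope mass balance: δ_bulk = Σ fᵢ·δᵢ.
-20.2 = 0.263×(-13.2) + 0.298×(-1.2) + 0.439×δ_C
0.439·δ_C = -20.2 − (-3.829) = -16.371
δ_C = -16.371 / 0.439 = -37.29 per mil

-37.3 per mil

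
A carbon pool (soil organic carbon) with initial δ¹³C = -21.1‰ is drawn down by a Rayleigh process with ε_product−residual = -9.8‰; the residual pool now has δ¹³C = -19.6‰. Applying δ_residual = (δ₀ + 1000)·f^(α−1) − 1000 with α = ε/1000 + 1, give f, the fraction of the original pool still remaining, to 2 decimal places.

α − 1 = ε/1000 = -0.0098
(δ_res + 1000)/(δ₀ + 1000) = (-19.6 + 1000)/(-21.1 + 1000) = 980.4/978.9 = 1.001532
f = 1.001532^(1/-0.0098) = exp(ln(1.001532)/-0.0098) = exp(0.00153/-0.0098)
f = exp(-0.1562) = 0.8554

0.86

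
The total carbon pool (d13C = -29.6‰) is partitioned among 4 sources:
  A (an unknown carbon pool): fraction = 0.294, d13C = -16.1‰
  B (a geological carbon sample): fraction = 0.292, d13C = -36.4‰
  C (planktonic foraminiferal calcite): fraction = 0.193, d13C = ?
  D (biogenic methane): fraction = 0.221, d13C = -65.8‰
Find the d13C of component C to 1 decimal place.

Isotope mass balance: δ_bulk = Σ fᵢ·δᵢ.
-29.6 = 0.294×(-16.1) + 0.292×(-36.4) + 0.193×δ_C + 0.221×(-65.8)
0.193·δ_C = -29.6 − (-29.904) = 0.304
δ_C = 0.304 / 0.193 = 1.58‰

1.6‰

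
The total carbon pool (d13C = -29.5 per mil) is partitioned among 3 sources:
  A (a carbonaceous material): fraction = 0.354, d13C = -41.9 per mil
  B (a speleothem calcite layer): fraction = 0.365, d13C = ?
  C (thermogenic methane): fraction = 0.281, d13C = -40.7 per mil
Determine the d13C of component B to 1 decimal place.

-8.9 per mil

Isotope mass balance: δ_bulk = Σ fᵢ·δᵢ.
-29.5 = 0.354×(-41.9) + 0.365×δ_B + 0.281×(-40.7)
0.365·δ_B = -29.5 − (-26.269) = -3.231
δ_B = -3.231 / 0.365 = -8.85 per mil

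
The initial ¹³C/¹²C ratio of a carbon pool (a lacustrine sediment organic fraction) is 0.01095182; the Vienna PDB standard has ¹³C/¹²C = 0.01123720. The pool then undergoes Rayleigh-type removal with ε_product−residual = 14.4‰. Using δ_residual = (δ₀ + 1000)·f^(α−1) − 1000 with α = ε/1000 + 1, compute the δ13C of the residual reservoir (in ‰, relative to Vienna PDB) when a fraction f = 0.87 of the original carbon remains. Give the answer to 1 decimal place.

δ₀ = (0.01095182/0.01123720 − 1)×1000 = (0.974604 − 1)×1000 = -25.396‰
α − 1 = ε/1000 = 0.0144
f^(α−1) = 0.87^(0.0144) = 0.997997
δ_res = (-25.396 + 1000) × 0.997997 − 1000 = 972.652 − 1000 = -27.35‰

-27.3‰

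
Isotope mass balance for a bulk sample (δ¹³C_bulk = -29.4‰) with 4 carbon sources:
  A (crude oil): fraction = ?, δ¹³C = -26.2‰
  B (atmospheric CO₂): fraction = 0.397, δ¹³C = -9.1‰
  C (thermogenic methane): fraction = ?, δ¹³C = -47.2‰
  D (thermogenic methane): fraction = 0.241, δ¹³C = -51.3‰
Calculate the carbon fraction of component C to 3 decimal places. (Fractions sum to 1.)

0.188

Let f_C and f_A be the unknown fractions; fractions sum to 1 so f_C + f_A = 0.362.
Mass balance: Σ fᵢ·δᵢ = δ_bulk ⇒ f_C·(-47.2) + f_A·(-26.2) = -29.4 − (-15.976) = -13.424
Substitute f_A = 0.362 − f_C:
f_C·(-47.2 − -26.2) = -13.424 − 0.362×(-26.2) = -3.940
f_C = -3.940 / -21.0 = 0.1876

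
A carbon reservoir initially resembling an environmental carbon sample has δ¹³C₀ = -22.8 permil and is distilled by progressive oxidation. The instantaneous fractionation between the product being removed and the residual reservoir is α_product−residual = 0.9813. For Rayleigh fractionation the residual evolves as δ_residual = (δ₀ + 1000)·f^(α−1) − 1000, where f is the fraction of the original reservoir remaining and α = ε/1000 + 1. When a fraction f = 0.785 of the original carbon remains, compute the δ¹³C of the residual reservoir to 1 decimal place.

-18.4 permil

Rayleigh residual: δ_res = (δ₀ + 1000)·f^(α−1) − 1000
α − 1 = -0.01870
f^(α−1) = 0.785^(-0.01870) = 1.004537
δ_res = (-22.8 + 1000) × 1.004537 − 1000 = 981.634 − 1000 = -18.37 permil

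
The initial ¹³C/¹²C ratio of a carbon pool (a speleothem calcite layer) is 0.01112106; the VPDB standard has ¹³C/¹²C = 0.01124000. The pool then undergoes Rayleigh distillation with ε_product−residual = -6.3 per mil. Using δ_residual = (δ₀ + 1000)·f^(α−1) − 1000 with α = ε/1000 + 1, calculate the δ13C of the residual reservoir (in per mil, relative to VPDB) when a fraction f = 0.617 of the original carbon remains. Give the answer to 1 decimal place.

δ₀ = (0.01112106/0.01124000 − 1)×1000 = (0.989418 − 1)×1000 = -10.582 per mil
α − 1 = ε/1000 = -0.0063
f^(α−1) = 0.617^(-0.0063) = 1.003047
δ_res = (-10.582 + 1000) × 1.003047 − 1000 = 992.433 − 1000 = -7.57 per mil

-7.6 per mil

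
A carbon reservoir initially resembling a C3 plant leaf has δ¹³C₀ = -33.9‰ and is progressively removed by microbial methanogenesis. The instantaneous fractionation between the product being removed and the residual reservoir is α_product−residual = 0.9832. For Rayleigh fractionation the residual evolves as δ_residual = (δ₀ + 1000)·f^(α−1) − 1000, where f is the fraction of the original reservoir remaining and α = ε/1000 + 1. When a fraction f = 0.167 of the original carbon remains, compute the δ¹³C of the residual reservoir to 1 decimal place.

Rayleigh residual: δ_res = (δ₀ + 1000)·f^(α−1) − 1000
α − 1 = -0.01680
f^(α−1) = 0.167^(-0.01680) = 1.030525
δ_res = (-33.9 + 1000) × 1.030525 − 1000 = 995.590 − 1000 = -4.41‰

-4.4‰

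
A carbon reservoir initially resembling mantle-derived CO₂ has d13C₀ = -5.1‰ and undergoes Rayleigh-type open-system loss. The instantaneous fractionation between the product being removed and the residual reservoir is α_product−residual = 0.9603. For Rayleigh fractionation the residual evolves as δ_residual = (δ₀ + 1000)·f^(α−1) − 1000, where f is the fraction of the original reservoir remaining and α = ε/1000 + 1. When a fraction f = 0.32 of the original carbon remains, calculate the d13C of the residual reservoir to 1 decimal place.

40.9‰

Rayleigh residual: δ_res = (δ₀ + 1000)·f^(α−1) − 1000
α − 1 = -0.03970
f^(α−1) = 0.32^(-0.03970) = 1.046274
δ_res = (-5.1 + 1000) × 1.046274 − 1000 = 1040.938 − 1000 = 40.94‰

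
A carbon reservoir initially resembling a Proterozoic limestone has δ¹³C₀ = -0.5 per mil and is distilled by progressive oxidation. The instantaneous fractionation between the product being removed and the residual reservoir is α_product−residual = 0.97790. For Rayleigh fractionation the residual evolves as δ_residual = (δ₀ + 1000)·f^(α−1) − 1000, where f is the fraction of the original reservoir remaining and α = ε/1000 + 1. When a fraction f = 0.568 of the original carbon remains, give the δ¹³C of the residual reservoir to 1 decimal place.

12.1 per mil

Rayleigh residual: δ_res = (δ₀ + 1000)·f^(α−1) − 1000
α − 1 = -0.02210
f^(α−1) = 0.568^(-0.02210) = 1.012579
δ_res = (-0.5 + 1000) × 1.012579 − 1000 = 1012.073 − 1000 = 12.07 per mil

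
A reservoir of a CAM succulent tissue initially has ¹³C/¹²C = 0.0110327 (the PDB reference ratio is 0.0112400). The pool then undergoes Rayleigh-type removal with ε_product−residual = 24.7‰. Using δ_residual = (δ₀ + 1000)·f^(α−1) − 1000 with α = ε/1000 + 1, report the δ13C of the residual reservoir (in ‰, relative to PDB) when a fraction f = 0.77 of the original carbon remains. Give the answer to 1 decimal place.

-24.8‰

δ₀ = (0.0110327/0.0112400 − 1)×1000 = (0.981557 − 1)×1000 = -18.443‰
α − 1 = ε/1000 = 0.0247
f^(α−1) = 0.77^(0.0247) = 0.993565
δ_res = (-18.443 + 1000) × 0.993565 − 1000 = 975.241 − 1000 = -24.76‰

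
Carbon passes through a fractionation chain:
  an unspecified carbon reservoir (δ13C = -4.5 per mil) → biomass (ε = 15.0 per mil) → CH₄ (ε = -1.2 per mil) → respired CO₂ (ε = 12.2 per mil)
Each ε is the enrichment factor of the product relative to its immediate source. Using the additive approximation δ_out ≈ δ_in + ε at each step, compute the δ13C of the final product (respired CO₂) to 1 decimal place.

step 1: δ ≈ -4.5 + (15.0) = 10.5 per mil
step 2: δ ≈ 10.5 + (-1.2) = 9.3 per mil
step 3: δ ≈ 9.3 + (12.2) = 21.5 per mil

21.5 per mil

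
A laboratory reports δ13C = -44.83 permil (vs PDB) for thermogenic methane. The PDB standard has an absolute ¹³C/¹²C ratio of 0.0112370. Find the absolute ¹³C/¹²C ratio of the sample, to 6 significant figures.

R_sample = R_standard × (δ13C/1000 + 1)
R_sample = 0.0112370 × (-44.83/1000 + 1) = 0.0112370 × 0.955170
R_sample = 0.0107332

0.0107332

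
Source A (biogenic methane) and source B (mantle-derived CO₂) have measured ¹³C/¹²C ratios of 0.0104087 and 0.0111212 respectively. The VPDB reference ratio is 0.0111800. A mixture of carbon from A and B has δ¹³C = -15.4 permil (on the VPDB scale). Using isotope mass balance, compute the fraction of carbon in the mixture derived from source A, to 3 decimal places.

δ_A = (0.0104087/0.0111800 − 1)×1000 = (0.931011 − 1)×1000 = -68.989 permil
δ_B = (0.0111212/0.0111800 − 1)×1000 = (0.994741 − 1)×1000 = -5.259 permil
f_A = (δ_mix − δ_B)/(δ_A − δ_B) = (-15.4 − (-5.259))/(-68.989 − (-5.259))
f_A = -10.141 / -63.730 = 0.1591

0.159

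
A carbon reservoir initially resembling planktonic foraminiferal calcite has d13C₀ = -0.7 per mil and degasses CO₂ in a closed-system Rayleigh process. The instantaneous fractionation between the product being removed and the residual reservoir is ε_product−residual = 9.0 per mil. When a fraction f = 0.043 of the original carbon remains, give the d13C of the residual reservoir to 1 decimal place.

Rayleigh residual: δ_res = (δ₀ + 1000)·f^(α−1) − 1000
α = ε/1000 + 1 = 1.00900, so α − 1 = 0.00900
f^(α−1) = 0.043^(0.00900) = 0.972078
δ_res = (-0.7 + 1000) × 0.972078 − 1000 = 971.398 − 1000 = -28.60 per mil

-28.6 per mil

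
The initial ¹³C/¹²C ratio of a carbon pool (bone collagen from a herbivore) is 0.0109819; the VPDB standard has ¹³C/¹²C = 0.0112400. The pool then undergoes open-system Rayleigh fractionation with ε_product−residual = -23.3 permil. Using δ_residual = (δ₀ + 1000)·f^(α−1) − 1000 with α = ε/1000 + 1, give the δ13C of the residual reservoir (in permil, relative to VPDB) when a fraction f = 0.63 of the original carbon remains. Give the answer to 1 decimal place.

δ₀ = (0.0109819/0.0112400 − 1)×1000 = (0.977037 − 1)×1000 = -22.963 permil
α − 1 = ε/1000 = -0.0233
f^(α−1) = 0.63^(-0.0233) = 1.010824
δ_res = (-22.963 + 1000) × 1.010824 − 1000 = 987.612 − 1000 = -12.39 permil

-12.4 permil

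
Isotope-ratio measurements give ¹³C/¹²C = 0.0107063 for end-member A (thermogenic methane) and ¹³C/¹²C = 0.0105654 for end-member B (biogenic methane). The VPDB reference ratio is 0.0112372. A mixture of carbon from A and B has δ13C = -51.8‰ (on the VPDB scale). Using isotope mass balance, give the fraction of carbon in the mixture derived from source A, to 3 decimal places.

0.637

δ_A = (0.0107063/0.0112372 − 1)×1000 = (0.952755 − 1)×1000 = -47.245‰
δ_B = (0.0105654/0.0112372 − 1)×1000 = (0.940216 − 1)×1000 = -59.784‰
f_A = (δ_mix − δ_B)/(δ_A − δ_B) = (-51.8 − (-59.784))/(-47.245 − (-59.784))
f_A = 7.984 / 12.539 = 0.6367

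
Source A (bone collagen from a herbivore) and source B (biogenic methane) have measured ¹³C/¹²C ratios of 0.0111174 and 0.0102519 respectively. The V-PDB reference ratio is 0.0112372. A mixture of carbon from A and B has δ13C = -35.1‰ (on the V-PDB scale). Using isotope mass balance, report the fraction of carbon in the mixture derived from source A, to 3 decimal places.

0.683

δ_A = (0.0111174/0.0112372 − 1)×1000 = (0.989339 − 1)×1000 = -10.661‰
δ_B = (0.0102519/0.0112372 − 1)×1000 = (0.912318 − 1)×1000 = -87.682‰
f_A = (δ_mix − δ_B)/(δ_A − δ_B) = (-35.1 − (-87.682))/(-10.661 − (-87.682))
f_A = 52.582 / 77.021 = 0.6827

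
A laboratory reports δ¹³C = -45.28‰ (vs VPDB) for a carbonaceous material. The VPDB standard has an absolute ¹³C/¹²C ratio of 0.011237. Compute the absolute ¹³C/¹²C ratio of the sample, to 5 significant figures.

0.010728

R_sample = R_standard × (δ¹³C/1000 + 1)
R_sample = 0.011237 × (-45.28/1000 + 1) = 0.011237 × 0.954720
R_sample = 0.0107282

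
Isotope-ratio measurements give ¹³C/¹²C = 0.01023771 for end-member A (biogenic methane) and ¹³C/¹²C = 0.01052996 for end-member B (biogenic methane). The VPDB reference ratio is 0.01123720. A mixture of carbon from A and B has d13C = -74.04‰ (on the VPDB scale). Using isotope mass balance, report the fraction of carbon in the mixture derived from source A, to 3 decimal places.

δ_A = (0.01023771/0.01123720 − 1)×1000 = (0.911055 − 1)×1000 = -88.945‰
δ_B = (0.01052996/0.01123720 − 1)×1000 = (0.937063 − 1)×1000 = -62.937‰
f_A = (δ_mix − δ_B)/(δ_A − δ_B) = (-74.04 − (-62.937))/(-88.945 − (-62.937))
f_A = -11.103 / -26.007 = 0.4269

0.427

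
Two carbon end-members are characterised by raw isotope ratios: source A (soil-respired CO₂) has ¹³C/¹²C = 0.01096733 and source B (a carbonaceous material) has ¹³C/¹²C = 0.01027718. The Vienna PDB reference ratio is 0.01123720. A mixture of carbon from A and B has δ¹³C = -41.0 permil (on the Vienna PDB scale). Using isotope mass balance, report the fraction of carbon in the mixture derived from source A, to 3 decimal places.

0.723

δ_A = (0.01096733/0.01123720 − 1)×1000 = (0.975984 − 1)×1000 = -24.016 permil
δ_B = (0.01027718/0.01123720 − 1)×1000 = (0.914568 − 1)×1000 = -85.432 permil
f_A = (δ_mix − δ_B)/(δ_A − δ_B) = (-41.0 − (-85.432))/(-24.016 − (-85.432))
f_A = 44.432 / 61.417 = 0.7235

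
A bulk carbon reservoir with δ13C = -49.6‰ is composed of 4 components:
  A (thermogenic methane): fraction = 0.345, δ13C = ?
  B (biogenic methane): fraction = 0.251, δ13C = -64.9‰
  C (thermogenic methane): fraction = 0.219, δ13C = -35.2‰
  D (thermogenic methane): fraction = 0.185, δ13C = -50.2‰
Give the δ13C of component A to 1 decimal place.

Isotope mass balance: δ_bulk = Σ fᵢ·δᵢ.
-49.6 = 0.345×δ_A + 0.251×(-64.9) + 0.219×(-35.2) + 0.185×(-50.2)
0.345·δ_A = -49.6 − (-33.286) = -16.314
δ_A = -16.314 / 0.345 = -47.29‰

-47.3‰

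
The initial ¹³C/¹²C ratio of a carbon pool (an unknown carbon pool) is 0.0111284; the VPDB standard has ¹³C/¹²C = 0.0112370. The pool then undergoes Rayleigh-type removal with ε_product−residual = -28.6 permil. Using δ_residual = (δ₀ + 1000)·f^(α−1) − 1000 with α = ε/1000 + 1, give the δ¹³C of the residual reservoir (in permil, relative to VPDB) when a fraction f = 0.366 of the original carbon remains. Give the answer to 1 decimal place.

δ₀ = (0.0111284/0.0112370 − 1)×1000 = (0.990335 − 1)×1000 = -9.665 permil
α − 1 = ε/1000 = -0.0286
f^(α−1) = 0.366^(-0.0286) = 1.029164
δ_res = (-9.665 + 1000) × 1.029164 − 1000 = 1019.217 − 1000 = 19.22 permil

19.2 permil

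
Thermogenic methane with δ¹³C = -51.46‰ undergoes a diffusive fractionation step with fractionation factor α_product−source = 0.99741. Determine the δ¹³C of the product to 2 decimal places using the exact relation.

-53.92‰

δ_product = (δ_source + 1000)·α − 1000
δ_product = (-51.46 + 1000) × 0.99741 − 1000
δ_product = 946.083 − 1000 = -53.917‰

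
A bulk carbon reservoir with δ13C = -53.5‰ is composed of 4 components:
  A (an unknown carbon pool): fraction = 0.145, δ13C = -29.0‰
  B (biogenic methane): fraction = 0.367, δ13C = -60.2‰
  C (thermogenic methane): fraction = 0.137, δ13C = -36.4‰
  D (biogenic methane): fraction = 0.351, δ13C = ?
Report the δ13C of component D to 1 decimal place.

Isotope mass balance: δ_bulk = Σ fᵢ·δᵢ.
-53.5 = 0.145×(-29.0) + 0.367×(-60.2) + 0.137×(-36.4) + 0.351×δ_D
0.351·δ_D = -53.5 − (-31.285) = -22.215
δ_D = -22.215 / 0.351 = -63.29‰

-63.3‰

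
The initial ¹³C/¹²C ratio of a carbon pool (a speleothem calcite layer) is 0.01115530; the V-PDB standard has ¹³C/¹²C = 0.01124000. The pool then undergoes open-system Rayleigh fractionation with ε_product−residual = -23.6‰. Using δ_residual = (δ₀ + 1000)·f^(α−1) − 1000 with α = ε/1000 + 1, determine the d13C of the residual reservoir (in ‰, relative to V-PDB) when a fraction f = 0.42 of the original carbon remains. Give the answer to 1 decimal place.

δ₀ = (0.01115530/0.01124000 − 1)×1000 = (0.992464 − 1)×1000 = -7.536‰
α − 1 = ε/1000 = -0.0236
f^(α−1) = 0.42^(-0.0236) = 1.020684
δ_res = (-7.536 + 1000) × 1.020684 − 1000 = 1012.993 − 1000 = 12.99‰

13.0‰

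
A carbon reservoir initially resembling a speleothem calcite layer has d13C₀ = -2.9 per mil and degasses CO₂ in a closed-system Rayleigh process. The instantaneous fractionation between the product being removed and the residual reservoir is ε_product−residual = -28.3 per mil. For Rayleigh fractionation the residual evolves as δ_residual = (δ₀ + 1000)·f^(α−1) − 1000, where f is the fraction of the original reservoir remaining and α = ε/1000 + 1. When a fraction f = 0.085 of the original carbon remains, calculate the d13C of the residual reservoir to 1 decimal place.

Rayleigh residual: δ_res = (δ₀ + 1000)·f^(α−1) − 1000
α = ε/1000 + 1 = 0.97170, so α − 1 = -0.02830
f^(α−1) = 0.085^(-0.02830) = 1.072253
δ_res = (-2.9 + 1000) × 1.072253 − 1000 = 1069.144 − 1000 = 69.14 per mil

69.1 per mil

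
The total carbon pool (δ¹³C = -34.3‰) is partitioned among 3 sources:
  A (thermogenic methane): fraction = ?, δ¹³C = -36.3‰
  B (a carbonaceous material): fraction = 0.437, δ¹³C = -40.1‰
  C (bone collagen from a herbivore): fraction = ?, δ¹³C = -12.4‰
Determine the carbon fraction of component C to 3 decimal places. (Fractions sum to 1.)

Let f_C and f_A be the unknown fractions; fractions sum to 1 so f_C + f_A = 0.563.
Mass balance: Σ fᵢ·δᵢ = δ_bulk ⇒ f_C·(-12.4) + f_A·(-36.3) = -34.3 − (-17.524) = -16.776
Substitute f_A = 0.563 − f_C:
f_C·(-12.4 − -36.3) = -16.776 − 0.563×(-36.3) = 3.661
f_C = 3.661 / 23.9 = 0.1532

0.153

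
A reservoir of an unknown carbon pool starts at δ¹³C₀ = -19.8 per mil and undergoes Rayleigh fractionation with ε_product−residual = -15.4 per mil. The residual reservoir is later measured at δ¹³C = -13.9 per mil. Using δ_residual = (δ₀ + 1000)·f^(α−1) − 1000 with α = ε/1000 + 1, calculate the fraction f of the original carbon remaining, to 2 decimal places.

α − 1 = ε/1000 = -0.0154
(δ_res + 1000)/(δ₀ + 1000) = (-13.9 + 1000)/(-19.8 + 1000) = 986.1/980.2 = 1.006019
f = 1.006019^(1/-0.0154) = exp(ln(1.006019)/-0.0154) = exp(0.00600/-0.0154)
f = exp(-0.3897) = 0.6773

0.68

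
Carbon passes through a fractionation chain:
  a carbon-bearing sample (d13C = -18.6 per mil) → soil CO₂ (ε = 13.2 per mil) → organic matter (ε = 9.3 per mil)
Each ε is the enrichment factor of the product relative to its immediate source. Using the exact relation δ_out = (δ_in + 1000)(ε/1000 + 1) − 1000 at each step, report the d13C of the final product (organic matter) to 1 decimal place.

3.6 per mil

step 1: δ = (-18.60 + 1000)·(13.2/1000 + 1) − 1000 = -5.65 per mil
step 2: δ = (-5.65 + 1000)·(9.3/1000 + 1) − 1000 = 3.60 per mil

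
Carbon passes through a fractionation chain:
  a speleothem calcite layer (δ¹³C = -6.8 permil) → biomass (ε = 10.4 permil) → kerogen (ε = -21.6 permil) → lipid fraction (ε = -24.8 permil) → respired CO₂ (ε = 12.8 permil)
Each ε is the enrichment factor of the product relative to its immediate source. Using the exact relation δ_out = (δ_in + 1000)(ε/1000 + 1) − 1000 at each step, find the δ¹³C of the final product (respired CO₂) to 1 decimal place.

-30.2 permil

step 1: δ = (-6.80 + 1000)·(10.4/1000 + 1) − 1000 = 3.53 permil
step 2: δ = (3.53 + 1000)·(-21.6/1000 + 1) − 1000 = -18.15 permil
step 3: δ = (-18.15 + 1000)·(-24.8/1000 + 1) − 1000 = -42.50 permil
step 4: δ = (-42.50 + 1000)·(12.8/1000 + 1) − 1000 = -30.24 permil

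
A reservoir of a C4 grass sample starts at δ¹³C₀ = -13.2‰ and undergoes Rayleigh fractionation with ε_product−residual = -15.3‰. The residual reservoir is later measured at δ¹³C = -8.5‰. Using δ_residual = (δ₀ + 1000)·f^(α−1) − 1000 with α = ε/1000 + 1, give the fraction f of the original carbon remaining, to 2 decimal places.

0.73

α − 1 = ε/1000 = -0.0153
(δ_res + 1000)/(δ₀ + 1000) = (-8.5 + 1000)/(-13.2 + 1000) = 991.5/986.8 = 1.004763
f = 1.004763^(1/-0.0153) = exp(ln(1.004763)/-0.0153) = exp(0.00475/-0.0153)
f = exp(-0.3106) = 0.7330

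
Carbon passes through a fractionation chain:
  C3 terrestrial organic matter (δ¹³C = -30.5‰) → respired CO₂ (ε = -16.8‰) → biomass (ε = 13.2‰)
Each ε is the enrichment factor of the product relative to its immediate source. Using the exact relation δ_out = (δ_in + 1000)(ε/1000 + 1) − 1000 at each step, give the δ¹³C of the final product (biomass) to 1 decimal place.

-34.2‰

step 1: δ = (-30.50 + 1000)·(-16.8/1000 + 1) − 1000 = -46.79‰
step 2: δ = (-46.79 + 1000)·(13.2/1000 + 1) − 1000 = -34.21‰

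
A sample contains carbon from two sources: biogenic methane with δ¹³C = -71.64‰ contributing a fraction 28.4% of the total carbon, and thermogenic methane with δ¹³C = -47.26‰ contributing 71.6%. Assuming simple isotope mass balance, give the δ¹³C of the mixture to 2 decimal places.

δ_mix = f_A·δ_A + f_B·δ_B
δ_mix = 0.284 × (-71.64) + 0.716 × (-47.26)
δ_mix = -20.346 + -33.838 = -54.184‰

-54.18‰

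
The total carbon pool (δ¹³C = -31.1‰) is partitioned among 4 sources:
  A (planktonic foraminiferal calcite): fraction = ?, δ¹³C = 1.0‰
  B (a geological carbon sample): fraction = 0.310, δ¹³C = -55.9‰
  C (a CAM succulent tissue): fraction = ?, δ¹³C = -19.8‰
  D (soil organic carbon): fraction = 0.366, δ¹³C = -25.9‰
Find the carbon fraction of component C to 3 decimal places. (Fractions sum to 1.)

0.222

Let f_C and f_A be the unknown fractions; fractions sum to 1 so f_C + f_A = 0.324.
Mass balance: Σ fᵢ·δᵢ = δ_bulk ⇒ f_C·(-19.8) + f_A·(1.0) = -31.1 − (-26.808) = -4.292
Substitute f_A = 0.324 − f_C:
f_C·(-19.8 − 1.0) = -4.292 − 0.324×(1.0) = -4.616
f_C = -4.616 / -20.8 = 0.2219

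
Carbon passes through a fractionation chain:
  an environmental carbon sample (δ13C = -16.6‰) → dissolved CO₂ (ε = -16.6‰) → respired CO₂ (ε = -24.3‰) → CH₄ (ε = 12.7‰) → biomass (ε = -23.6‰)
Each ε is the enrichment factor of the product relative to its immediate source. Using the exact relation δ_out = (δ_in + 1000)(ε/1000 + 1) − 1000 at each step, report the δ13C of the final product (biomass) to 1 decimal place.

-67.0‰

step 1: δ = (-16.60 + 1000)·(-16.6/1000 + 1) − 1000 = -32.92‰
step 2: δ = (-32.92 + 1000)·(-24.3/1000 + 1) − 1000 = -56.42‰
step 3: δ = (-56.42 + 1000)·(12.7/1000 + 1) − 1000 = -44.44‰
step 4: δ = (-44.44 + 1000)·(-23.6/1000 + 1) − 1000 = -66.99‰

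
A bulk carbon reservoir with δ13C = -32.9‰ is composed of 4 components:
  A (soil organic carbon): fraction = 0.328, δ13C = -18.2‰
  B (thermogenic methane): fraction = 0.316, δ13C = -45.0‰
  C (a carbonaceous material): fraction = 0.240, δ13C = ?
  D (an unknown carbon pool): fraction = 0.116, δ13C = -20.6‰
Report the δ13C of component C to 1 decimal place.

-43.0‰

Isotope mass balance: δ_bulk = Σ fᵢ·δᵢ.
-32.9 = 0.328×(-18.2) + 0.316×(-45.0) + 0.240×δ_C + 0.116×(-20.6)
0.240·δ_C = -32.9 − (-22.579) = -10.321
δ_C = -10.321 / 0.240 = -43.00‰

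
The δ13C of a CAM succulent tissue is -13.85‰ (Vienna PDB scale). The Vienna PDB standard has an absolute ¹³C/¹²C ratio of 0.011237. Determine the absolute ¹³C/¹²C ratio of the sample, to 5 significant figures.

R_sample = R_standard × (δ13C/1000 + 1)
R_sample = 0.011237 × (-13.85/1000 + 1) = 0.011237 × 0.986150
R_sample = 0.0110814

0.011081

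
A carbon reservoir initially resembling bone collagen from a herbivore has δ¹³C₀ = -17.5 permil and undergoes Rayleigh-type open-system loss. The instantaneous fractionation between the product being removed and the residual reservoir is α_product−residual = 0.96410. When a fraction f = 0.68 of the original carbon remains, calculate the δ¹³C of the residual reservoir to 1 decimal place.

Rayleigh residual: δ_res = (δ₀ + 1000)·f^(α−1) − 1000
α − 1 = -0.03590
f^(α−1) = 0.68^(-0.03590) = 1.013942
δ_res = (-17.5 + 1000) × 1.013942 − 1000 = 996.198 − 1000 = -3.80 permil

-3.8 permil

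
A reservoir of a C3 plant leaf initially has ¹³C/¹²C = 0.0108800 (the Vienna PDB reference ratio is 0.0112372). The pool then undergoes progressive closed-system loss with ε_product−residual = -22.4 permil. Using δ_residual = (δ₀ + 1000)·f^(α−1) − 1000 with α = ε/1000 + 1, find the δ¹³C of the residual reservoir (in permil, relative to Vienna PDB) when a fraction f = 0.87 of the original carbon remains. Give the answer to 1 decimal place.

-28.8 permil

δ₀ = (0.0108800/0.0112372 − 1)×1000 = (0.968213 − 1)×1000 = -31.787 permil
α − 1 = ε/1000 = -0.0224
f^(α−1) = 0.87^(-0.0224) = 1.003124
δ_res = (-31.787 + 1000) × 1.003124 − 1000 = 971.238 − 1000 = -28.76 permil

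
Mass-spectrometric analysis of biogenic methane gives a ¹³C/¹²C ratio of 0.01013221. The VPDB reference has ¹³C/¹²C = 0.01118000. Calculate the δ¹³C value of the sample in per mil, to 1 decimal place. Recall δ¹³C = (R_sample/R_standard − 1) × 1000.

δ¹³C = (R_sample / R_standard − 1) × 1000
R_sample / R_standard = 0.01013221 / 0.01118000 = 0.906280
δ¹³C = (0.906280 − 1) × 1000 = -93.72 per mil

-93.7 per mil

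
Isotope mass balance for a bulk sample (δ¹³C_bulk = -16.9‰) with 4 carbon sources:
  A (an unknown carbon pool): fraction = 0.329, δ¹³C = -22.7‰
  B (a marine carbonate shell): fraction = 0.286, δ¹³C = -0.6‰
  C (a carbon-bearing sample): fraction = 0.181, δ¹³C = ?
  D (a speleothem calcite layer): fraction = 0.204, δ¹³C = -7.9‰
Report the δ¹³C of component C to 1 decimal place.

-42.3‰

Isotope mass balance: δ_bulk = Σ fᵢ·δᵢ.
-16.9 = 0.329×(-22.7) + 0.286×(-0.6) + 0.181×δ_C + 0.204×(-7.9)
0.181·δ_C = -16.9 − (-9.252) = -7.648
δ_C = -7.648 / 0.181 = -42.26‰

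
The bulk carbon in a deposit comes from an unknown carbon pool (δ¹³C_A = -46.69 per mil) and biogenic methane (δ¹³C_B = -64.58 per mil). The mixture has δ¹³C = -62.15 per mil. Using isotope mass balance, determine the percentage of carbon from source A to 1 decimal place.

13.6%

δ_mix = f_A·δ_A + (1 − f_A)·δ_B  ⇒  f_A = (δ_mix − δ_B)/(δ_A − δ_B)
f_A = (-62.15 − (-64.58)) / (-46.69 − (-64.58))
f_A = 2.43 / 17.89 = 0.1358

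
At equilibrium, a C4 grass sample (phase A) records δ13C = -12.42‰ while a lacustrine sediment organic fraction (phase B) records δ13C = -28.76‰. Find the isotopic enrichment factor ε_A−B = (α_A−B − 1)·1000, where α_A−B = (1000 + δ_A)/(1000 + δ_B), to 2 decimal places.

16.82‰

α_A−B = (1000 + -12.42) / (1000 + -28.76) = 987.58 / 971.24 = 1.016824
ε_A−B = (1.016824 − 1) × 1000 = 16.824‰
(The approximation ε ≈ δ_A − δ_B would give 16.34‰.)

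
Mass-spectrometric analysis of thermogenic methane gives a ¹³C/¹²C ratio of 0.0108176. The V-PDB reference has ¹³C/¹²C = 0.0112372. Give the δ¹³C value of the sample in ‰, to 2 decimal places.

-37.34‰

δ¹³C = (R_sample / R_standard − 1) × 1000
R_sample / R_standard = 0.0108176 / 0.0112372 = 0.962660
δ¹³C = (0.962660 − 1) × 1000 = -37.340‰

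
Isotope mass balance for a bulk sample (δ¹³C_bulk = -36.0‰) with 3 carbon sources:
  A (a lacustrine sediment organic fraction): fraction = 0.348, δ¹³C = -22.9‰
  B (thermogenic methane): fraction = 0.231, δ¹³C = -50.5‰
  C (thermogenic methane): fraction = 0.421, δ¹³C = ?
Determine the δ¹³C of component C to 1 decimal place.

-38.9‰

Isotope mass balance: δ_bulk = Σ fᵢ·δᵢ.
-36.0 = 0.348×(-22.9) + 0.231×(-50.5) + 0.421×δ_C
0.421·δ_C = -36.0 − (-19.635) = -16.365
δ_C = -16.365 / 0.421 = -38.87‰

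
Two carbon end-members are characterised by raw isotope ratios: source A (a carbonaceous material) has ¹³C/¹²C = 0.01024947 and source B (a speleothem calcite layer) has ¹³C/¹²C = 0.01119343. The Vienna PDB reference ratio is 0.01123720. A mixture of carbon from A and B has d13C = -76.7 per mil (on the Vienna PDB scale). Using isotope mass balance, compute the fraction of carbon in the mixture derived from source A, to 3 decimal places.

δ_A = (0.01024947/0.01123720 − 1)×1000 = (0.912102 − 1)×1000 = -87.898 per mil
δ_B = (0.01119343/0.01123720 − 1)×1000 = (0.996105 − 1)×1000 = -3.895 per mil
f_A = (δ_mix − δ_B)/(δ_A − δ_B) = (-76.7 − (-3.895))/(-87.898 − (-3.895))
f_A = -72.805 / -84.003 = 0.8667

0.867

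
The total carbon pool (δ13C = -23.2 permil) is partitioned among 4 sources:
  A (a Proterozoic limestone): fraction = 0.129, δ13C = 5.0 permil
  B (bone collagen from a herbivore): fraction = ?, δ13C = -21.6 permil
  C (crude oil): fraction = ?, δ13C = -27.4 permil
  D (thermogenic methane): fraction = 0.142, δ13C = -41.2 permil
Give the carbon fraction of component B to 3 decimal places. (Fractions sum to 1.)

Let f_B and f_C be the unknown fractions; fractions sum to 1 so f_B + f_C = 0.729.
Mass balance: Σ fᵢ·δᵢ = δ_bulk ⇒ f_B·(-21.6) + f_C·(-27.4) = -23.2 − (-5.205) = -17.995
Substitute f_C = 0.729 − f_B:
f_B·(-21.6 − -27.4) = -17.995 − 0.729×(-27.4) = 1.980
f_B = 1.980 / 5.8 = 0.3414

0.341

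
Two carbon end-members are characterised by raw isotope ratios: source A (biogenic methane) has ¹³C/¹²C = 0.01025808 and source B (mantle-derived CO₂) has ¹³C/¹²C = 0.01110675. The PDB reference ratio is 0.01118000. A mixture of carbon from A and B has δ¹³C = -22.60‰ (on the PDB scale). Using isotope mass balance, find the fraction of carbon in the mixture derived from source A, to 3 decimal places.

0.211

δ_A = (0.01025808/0.01118000 − 1)×1000 = (0.917538 − 1)×1000 = -82.462‰
δ_B = (0.01110675/0.01118000 − 1)×1000 = (0.993448 − 1)×1000 = -6.552‰
f_A = (δ_mix − δ_B)/(δ_A − δ_B) = (-22.60 − (-6.552))/(-82.462 − (-6.552))
f_A = -16.048 / -75.910 = 0.2114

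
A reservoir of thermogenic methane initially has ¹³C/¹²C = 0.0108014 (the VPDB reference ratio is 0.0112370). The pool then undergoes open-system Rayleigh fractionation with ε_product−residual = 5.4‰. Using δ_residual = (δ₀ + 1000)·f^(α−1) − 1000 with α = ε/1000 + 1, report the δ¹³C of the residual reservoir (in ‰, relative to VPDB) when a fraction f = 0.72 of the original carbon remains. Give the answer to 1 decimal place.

δ₀ = (0.0108014/0.0112370 − 1)×1000 = (0.961235 − 1)×1000 = -38.765‰
α − 1 = ε/1000 = 0.0054
f^(α−1) = 0.72^(0.0054) = 0.998228
δ_res = (-38.765 + 1000) × 0.998228 − 1000 = 959.532 − 1000 = -40.47‰

-40.5‰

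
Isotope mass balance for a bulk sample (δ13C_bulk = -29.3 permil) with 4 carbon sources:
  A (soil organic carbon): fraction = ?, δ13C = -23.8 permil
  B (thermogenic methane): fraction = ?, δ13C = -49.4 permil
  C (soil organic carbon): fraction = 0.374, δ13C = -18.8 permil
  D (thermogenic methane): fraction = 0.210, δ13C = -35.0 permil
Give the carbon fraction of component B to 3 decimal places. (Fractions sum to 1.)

Let f_B and f_A be the unknown fractions; fractions sum to 1 so f_B + f_A = 0.416.
Mass balance: Σ fᵢ·δᵢ = δ_bulk ⇒ f_B·(-49.4) + f_A·(-23.8) = -29.3 − (-14.381) = -14.919
Substitute f_A = 0.416 − f_B:
f_B·(-49.4 − -23.8) = -14.919 − 0.416×(-23.8) = -5.018
f_B = -5.018 / -25.6 = 0.1960

0.196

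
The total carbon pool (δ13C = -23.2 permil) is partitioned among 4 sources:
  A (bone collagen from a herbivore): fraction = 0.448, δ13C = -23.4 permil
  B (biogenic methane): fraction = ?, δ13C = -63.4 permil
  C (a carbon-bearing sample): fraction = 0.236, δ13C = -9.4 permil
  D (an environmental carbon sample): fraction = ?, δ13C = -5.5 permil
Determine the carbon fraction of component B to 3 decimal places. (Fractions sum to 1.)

Let f_B and f_D be the unknown fractions; fractions sum to 1 so f_B + f_D = 0.316.
Mass balance: Σ fᵢ·δᵢ = δ_bulk ⇒ f_B·(-63.4) + f_D·(-5.5) = -23.2 − (-12.702) = -10.498
Substitute f_D = 0.316 − f_B:
f_B·(-63.4 − -5.5) = -10.498 − 0.316×(-5.5) = -8.760
f_B = -8.760 / -57.9 = 0.1513

0.151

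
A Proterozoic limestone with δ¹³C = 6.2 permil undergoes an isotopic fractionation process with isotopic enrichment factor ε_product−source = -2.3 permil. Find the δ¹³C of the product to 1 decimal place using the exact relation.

3.9 permil

To first order, δ_product ≈ δ_source + ε = 3.9 permil.
Exactly, δ_product = (δ_source + 1000)·(ε/1000 + 1) − 1000.
δ_product = (6.2 + 1000) × (-2.3/1000 + 1) − 1000
δ_product = 3.89 permil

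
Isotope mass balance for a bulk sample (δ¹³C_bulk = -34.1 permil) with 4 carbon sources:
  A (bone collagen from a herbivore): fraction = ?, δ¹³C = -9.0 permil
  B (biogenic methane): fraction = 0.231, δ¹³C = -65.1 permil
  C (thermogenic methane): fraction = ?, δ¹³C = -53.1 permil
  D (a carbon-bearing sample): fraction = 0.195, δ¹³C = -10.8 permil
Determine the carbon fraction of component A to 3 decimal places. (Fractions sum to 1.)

0.307

Let f_A and f_C be the unknown fractions; fractions sum to 1 so f_A + f_C = 0.574.
Mass balance: Σ fᵢ·δᵢ = δ_bulk ⇒ f_A·(-9.0) + f_C·(-53.1) = -34.1 − (-17.144) = -16.956
Substitute f_C = 0.574 − f_A:
f_A·(-9.0 − -53.1) = -16.956 − 0.574×(-53.1) = 13.523
f_A = 13.523 / 44.1 = 0.3067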